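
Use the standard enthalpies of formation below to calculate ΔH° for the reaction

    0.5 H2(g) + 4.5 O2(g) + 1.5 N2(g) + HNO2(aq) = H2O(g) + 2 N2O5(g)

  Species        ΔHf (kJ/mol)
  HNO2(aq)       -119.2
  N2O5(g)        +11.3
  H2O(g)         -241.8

ΔH° = -100.0 kJ/mol

Products: 1·(-241.8) + 2·(+11.3) = -219.2
Reactants: 1/2·(+0.0) + 9/2·(+0.0) + 3/2·(+0.0) + 1·(-119.2) = -119.2
ΔH° = (-219.2) − (-119.2) = -100.0 kJ/mol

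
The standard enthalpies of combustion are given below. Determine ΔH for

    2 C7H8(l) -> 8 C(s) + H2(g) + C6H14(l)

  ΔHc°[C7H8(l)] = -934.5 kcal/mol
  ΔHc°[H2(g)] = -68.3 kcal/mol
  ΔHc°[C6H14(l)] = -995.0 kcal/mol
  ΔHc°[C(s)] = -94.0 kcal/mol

Using ΔH = Σ nΔHc°(reactants) − Σ nΔHc°(products):
= [2·(-934.5)] − [8·(-94.0) + 1·(-68.3) + 1·(-995.0)]
= -53.7 kcal/mol

ΔH = -53.7 kcal/mol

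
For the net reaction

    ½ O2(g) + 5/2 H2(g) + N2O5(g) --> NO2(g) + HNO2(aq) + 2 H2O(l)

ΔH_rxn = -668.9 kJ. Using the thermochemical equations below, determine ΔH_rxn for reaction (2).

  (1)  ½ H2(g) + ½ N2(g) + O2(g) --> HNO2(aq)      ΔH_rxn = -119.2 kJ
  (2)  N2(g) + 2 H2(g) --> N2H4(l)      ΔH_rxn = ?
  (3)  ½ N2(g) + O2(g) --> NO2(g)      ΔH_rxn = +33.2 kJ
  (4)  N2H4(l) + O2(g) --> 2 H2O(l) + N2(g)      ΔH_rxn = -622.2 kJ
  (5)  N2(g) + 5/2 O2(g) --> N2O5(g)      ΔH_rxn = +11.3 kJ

(1) as written (HNO2(aq) already on the product side): -119.2 kJ
(2) as written: contributes x
(3) as written (NO2(g) already on the product side): +33.2 kJ
(4) as written (H2O(l) already on the product side): -622.2 kJ
(5) reversed (reverse to put N2O5(g) on the reactant side): -11.3 kJ
-668.9 = (-119.2) + (+33.2) + (-622.2) + (-11.3) + x
x = (-668.9 − (-719.5)) / (1) = 50.6 kJ

ΔH_rxn = 50.6 kJ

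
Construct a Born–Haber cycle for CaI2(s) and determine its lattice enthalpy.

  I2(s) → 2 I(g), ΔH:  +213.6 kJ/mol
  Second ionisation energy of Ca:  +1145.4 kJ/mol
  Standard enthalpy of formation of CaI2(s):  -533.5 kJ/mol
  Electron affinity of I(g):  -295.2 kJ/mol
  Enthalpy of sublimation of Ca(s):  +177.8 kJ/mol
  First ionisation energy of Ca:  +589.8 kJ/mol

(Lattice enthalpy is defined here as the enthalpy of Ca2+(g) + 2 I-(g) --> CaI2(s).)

ΔHf° = 1·ΔHsub + 1·(ΣIE) + 1·D(I2) + 2·EA + U
-533.5 = 1·(+177.8) + 1·(+1735.2) + 1·(+213.6) + 2·(-295.2) + U
U = -533.5 − (+1536.2) = -2069.7 kJ/mol

U = -2069.7 kJ/mol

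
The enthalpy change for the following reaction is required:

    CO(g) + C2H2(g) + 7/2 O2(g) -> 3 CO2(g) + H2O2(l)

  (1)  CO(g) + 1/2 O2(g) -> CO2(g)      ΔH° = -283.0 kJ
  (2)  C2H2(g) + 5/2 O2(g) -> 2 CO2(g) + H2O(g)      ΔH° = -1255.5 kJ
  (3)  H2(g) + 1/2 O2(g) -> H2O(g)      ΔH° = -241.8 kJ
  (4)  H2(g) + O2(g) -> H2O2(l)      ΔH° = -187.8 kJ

ΔH° = -1484.5 kJ

(1) as written (CO(g) already on the reactant side): -283.0 kJ
(2) as written (C2H2(g) already on the reactant side): -1255.5 kJ
(3) reversed: +241.8 kJ
(4) as written (H2O2(l) already on the product side): -187.8 kJ
Since enthalpy is a state function, ΔH° = (-283.0) + (-1255.5) + (+241.8) + (-187.8) = -1484.5 kJ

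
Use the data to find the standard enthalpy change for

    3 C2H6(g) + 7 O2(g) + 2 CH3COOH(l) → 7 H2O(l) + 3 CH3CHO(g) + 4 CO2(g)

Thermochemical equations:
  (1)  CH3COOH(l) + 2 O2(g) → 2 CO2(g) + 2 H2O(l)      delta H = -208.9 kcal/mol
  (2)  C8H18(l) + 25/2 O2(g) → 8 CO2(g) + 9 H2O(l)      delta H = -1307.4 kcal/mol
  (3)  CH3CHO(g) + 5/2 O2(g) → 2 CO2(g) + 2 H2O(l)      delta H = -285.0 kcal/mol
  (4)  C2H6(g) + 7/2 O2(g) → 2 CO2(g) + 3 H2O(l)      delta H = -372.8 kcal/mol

delta H = -681.2 kcal/mol

(1) × 2: (2)·(-208.9) = -417.8 kcal/mol
(2): not needed.
(3) reversed and × 3: (-3)·(-285.0) = +855.0 kcal/mol
(4) × 3: (3)·(-372.8) = -1118.4 kcal/mol
By Hess's law, delta H = (2)·(-208.9) + (-3)·(-285.0) + (3)·(-372.8) = -681.2 kcal/mol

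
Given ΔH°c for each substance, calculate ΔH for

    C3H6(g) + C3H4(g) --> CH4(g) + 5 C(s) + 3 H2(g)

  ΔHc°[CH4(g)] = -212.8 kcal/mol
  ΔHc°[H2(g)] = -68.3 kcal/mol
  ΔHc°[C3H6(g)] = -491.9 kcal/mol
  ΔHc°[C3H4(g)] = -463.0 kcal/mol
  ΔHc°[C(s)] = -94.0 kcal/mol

ΔH = -67.2 kcal/mol

Using ΔH = Σ nΔHc°(reactants) − Σ nΔHc°(products):
= [1·(-491.9) + 1·(-463.0)] − [1·(-212.8) + 5·(-94.0) + 3·(-68.3)]
= -67.2 kcal/mol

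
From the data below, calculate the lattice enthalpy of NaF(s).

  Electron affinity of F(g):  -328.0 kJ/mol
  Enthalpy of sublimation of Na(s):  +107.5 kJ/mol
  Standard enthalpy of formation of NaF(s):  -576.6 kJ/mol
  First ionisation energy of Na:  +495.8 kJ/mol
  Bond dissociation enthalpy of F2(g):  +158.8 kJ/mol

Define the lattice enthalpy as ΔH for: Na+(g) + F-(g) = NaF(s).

ΔHf° = 1·ΔHsub + 1·(ΣIE) + 1/2·D(F2) + 1·EA + U
-576.6 = 1·(+107.5) + 1·(+495.8) + 1/2·(+158.8) + 1·(-328.0) + U
U = -576.6 − (+354.7) = -931.3 kJ/mol

U = -931.3 kJ/mol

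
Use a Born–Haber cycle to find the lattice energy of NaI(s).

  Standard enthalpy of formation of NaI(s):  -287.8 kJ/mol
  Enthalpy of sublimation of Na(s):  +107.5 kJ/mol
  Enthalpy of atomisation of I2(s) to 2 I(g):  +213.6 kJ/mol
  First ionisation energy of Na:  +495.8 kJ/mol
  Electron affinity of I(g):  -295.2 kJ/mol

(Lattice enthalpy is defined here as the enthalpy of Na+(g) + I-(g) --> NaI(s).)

ΔHf° = 1·ΔHsub + 1·(ΣIE) + 1/2·D(I2) + 1·EA + U
-287.8 = 1·(+107.5) + 1·(+495.8) + 1/2·(+213.6) + 1·(-295.2) + U
U = -287.8 − (+414.9) = -702.7 kJ/mol

U = -702.7 kJ/mol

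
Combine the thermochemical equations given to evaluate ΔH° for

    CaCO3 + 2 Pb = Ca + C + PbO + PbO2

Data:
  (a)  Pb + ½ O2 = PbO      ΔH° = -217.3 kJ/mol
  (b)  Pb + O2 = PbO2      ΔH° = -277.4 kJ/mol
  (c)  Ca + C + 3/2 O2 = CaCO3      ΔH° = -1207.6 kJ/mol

ΔH° = 712.9 kJ/mol

(a) as written (PbO already on the product side): -217.3 kJ/mol
(b) as written (PbO2 already on the product side): -277.4 kJ/mol
(c) reversed (reverse to put CaCO3 on the reactant side): +1207.6 kJ/mol
Combining the equations, ΔH° = (-217.3) + (-277.4) + (+1207.6) = 712.9 kJ/mol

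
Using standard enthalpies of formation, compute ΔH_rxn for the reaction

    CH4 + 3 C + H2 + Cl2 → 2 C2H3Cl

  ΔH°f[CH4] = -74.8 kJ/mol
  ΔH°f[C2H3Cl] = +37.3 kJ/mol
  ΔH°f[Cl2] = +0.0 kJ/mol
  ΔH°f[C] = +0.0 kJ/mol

ΔH_rxn = 149.4 kJ/mol

Products: 2·(+37.3) = +74.6
Reactants: 1·(-74.8) + 3·(+0.0) + 1·(+0.0) + 1·(+0.0) = -74.8
ΔH_rxn = (+74.6) − (-74.8) = 149.4 kJ/mol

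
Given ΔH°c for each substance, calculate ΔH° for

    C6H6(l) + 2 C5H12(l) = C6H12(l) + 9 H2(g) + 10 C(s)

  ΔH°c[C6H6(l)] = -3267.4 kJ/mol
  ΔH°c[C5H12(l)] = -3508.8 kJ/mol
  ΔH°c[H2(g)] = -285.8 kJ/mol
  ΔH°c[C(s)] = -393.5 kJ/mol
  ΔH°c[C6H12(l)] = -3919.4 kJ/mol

ΔH° = 141.6 kJ/mol

Using ΔH = Σ nΔHc°(reactants) − Σ nΔHc°(products):
= [1·(-3267.4) + 2·(-3508.8)] − [1·(-3919.4) + 9·(-285.8) + 10·(-393.5)]
= 141.6 kJ/mol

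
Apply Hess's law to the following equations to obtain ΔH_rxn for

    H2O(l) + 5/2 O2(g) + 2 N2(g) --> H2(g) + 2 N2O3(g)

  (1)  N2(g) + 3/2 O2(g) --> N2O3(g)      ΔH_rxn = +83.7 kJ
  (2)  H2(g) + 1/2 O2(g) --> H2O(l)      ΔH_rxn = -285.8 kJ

(1) × 2 (×2 to match 2 N2O3(g) in the target): (2)·(+83.7) = +167.4 kJ
(2) reversed (reverse to put H2O(l) on the reactant side): +285.8 kJ
ΔH_rxn = (2)·(+83.7) + (-1)·(-285.8) = 453.2 kJ

ΔH_rxn = 453.2 kJ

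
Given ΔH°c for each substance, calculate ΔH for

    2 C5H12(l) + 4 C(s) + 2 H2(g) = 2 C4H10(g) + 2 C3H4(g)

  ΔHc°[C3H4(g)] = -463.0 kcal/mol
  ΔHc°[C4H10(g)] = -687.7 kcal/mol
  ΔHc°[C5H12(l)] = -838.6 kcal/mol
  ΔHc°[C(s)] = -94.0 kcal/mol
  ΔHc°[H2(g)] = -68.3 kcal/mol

ΔH = 111.6 kcal/mol

Using ΔH = Σ nΔHc°(reactants) − Σ nΔHc°(products):
= [2·(-838.6) + 4·(-94.0) + 2·(-68.3)] − [2·(-687.7) + 2·(-463.0)]
= 111.6 kcal/mol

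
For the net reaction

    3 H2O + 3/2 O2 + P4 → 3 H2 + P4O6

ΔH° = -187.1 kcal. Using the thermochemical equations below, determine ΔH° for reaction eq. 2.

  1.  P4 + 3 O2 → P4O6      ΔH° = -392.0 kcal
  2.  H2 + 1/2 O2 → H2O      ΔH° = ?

ΔH° = -68.3 kcal

eq. 1 as written (P4O6 already on the product side): -392.0 kcal
eq. 2 reversed and × 3 (H2O must end up as a reactant; scale by 3 for the 3 H2O): contributes −3·x
-187.1 = (-392.0) − 3·x
x = (-187.1 − (-392.0)) / (-3) = -68.3 kcal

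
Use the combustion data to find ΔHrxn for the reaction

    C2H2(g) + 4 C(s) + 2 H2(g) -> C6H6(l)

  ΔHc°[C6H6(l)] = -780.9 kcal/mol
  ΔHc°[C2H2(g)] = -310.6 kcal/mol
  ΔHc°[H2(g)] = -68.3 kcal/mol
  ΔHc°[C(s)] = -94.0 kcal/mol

Using ΔH = Σ nΔHc°(reactants) − Σ nΔHc°(products):
= [1·(-310.6) + 4·(-94.0) + 2·(-68.3)] − [1·(-780.9)]
= -42.3 kcal/mol

ΔHrxn = -42.3 kcal/mol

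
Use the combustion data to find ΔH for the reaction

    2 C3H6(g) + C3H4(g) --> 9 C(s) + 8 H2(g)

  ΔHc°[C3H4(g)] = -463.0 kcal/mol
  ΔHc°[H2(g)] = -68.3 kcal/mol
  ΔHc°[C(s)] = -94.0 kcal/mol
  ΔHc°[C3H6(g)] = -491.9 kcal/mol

ΔH = -54.4 kcal/mol

With combustion enthalpies, reactants minus products:
= [2·(-491.9) + 1·(-463.0)] − [9·(-94.0) + 8·(-68.3)]
= -54.4 kcal/mol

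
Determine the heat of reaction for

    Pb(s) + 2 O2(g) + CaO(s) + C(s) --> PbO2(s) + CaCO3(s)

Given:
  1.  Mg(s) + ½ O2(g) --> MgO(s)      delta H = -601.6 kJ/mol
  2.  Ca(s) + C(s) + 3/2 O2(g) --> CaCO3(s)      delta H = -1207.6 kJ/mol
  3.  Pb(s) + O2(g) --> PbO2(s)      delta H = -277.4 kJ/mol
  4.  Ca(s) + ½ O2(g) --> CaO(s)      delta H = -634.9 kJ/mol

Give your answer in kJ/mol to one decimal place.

delta H = -850.1 kJ/mol

eq. 1: not needed.
eq. 2 as written: -1207.6 kJ/mol
eq. 3 as written: -277.4 kJ/mol
eq. 4 reversed: +634.9 kJ/mol
Summing the manipulated equations, delta H = (1)·(-1207.6) + (1)·(-277.4) + (-1)·(-634.9) = -850.1 kJ/mol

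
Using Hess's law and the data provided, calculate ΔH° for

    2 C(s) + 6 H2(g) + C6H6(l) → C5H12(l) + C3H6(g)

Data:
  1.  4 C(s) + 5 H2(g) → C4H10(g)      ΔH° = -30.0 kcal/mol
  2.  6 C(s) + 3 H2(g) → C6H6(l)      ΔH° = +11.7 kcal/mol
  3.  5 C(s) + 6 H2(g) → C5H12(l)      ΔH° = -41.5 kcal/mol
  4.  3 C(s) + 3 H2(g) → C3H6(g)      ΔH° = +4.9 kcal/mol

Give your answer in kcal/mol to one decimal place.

eq. 1: not needed.
eq. 2 reversed: -11.7 kcal/mol
eq. 3 as written: -41.5 kcal/mol
eq. 4 as written: +4.9 kcal/mol
ΔH° = (-1)·(+11.7) + (1)·(-41.5) + (1)·(+4.9) = -48.3 kcal/mol

ΔH° = -48.3 kcal/mol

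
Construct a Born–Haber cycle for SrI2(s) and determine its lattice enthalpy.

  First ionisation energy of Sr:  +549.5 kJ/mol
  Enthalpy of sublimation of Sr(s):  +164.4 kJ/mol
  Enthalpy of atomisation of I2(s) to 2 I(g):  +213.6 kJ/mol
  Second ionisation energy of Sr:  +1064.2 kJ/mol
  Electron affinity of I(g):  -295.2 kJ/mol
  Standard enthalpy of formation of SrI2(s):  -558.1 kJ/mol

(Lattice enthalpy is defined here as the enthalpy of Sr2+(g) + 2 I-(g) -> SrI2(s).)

ΔHf° = 1·ΔHsub + 1·(ΣIE) + 1·D(I2) + 2·EA + U
-558.1 = 1·(+164.4) + 1·(+1613.7) + 1·(+213.6) + 2·(-295.2) + U
U = -558.1 − (+1401.3) = -1959.4 kJ/mol

U = -1959.4 kJ/mol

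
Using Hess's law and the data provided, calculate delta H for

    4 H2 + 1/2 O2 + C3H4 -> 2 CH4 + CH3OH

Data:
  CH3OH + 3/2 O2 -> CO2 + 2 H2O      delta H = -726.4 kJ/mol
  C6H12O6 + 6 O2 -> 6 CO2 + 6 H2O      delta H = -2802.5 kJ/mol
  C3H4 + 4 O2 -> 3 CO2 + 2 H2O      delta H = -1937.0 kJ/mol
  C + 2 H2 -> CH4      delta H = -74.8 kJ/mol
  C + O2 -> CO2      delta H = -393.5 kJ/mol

equation 1 reversed: +726.4 kJ/mol
equation 2: not needed.
equation 3 as written: -1937.0 kJ/mol
equation 4 × 2: (2)·(-74.8) = -149.6 kJ/mol
equation 5 reversed and × 2: (-2)·(-393.5) = +787.0 kJ/mol
Summing the manipulated equations, delta H = (-1)·(-726.4) + (1)·(-1937.0) + (2)·(-74.8) + (-2)·(-393.5) = -573.2 kJ/mol

delta H = -573.2 kJ/mol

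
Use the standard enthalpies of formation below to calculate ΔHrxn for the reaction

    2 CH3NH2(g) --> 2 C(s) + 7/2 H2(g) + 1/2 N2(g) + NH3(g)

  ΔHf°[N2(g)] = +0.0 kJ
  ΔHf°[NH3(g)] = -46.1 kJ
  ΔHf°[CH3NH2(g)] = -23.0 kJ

Products: 2·(+0.0) + 7/2·(+0.0) + 1/2·(+0.0) + 1·(-46.1) = -46.1
Reactants: 2·(-23.0) = -46.0
ΔHrxn = (-46.1) − (-46.0) = -0.1 kJ

ΔHrxn = -0.1 kJ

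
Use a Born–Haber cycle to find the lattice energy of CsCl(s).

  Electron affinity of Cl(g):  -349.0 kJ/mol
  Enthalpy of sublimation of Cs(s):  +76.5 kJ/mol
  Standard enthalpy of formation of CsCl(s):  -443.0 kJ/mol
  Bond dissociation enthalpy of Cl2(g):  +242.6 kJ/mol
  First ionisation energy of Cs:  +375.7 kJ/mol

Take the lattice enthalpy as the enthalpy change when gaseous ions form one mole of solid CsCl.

ΔHf° = 1·ΔHsub + 1·(ΣIE) + 1/2·D(Cl2) + 1·EA + U
-443.0 = 1·(+76.5) + 1·(+375.7) + 1/2·(+242.6) + 1·(-349.0) + U
U = -443.0 − (+224.5) = -667.5 kJ/mol

U = -667.5 kJ/mol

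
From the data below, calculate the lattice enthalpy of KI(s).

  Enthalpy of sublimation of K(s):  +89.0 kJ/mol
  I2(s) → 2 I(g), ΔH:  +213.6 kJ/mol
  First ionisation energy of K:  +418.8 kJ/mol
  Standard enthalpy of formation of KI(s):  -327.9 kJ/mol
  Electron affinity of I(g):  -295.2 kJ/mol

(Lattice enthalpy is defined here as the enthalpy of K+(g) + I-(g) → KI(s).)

ΔHf° = 1·ΔHsub + 1·(ΣIE) + 1/2·D(I2) + 1·EA + U
-327.9 = 1·(+89.0) + 1·(+418.8) + 1/2·(+213.6) + 1·(-295.2) + U
U = -327.9 − (+319.4) = -647.3 kJ/mol

U = -647.3 kJ/mol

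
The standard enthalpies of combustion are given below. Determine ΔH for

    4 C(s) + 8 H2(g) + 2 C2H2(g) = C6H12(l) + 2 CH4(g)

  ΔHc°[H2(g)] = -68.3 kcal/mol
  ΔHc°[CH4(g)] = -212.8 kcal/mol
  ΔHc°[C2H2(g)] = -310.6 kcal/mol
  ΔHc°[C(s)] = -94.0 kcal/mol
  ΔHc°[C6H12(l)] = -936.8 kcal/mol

With combustion enthalpies, reactants minus products:
= [4·(-94.0) + 8·(-68.3) + 2·(-310.6)] − [1·(-936.8) + 2·(-212.8)]
= -181.2 kcal/mol

ΔH = -181.2 kcal/mol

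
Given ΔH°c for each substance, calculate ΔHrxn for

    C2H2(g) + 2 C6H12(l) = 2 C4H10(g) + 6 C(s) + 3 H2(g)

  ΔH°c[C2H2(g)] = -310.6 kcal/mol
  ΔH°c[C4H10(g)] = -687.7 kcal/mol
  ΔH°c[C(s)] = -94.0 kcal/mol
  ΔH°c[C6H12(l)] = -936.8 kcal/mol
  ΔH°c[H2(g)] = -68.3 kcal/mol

With combustion enthalpies, reactants minus products:
= [1·(-310.6) + 2·(-936.8)] − [2·(-687.7) + 6·(-94.0) + 3·(-68.3)]
= -39.9 kcal/mol

ΔHrxn = -39.9 kcal/mol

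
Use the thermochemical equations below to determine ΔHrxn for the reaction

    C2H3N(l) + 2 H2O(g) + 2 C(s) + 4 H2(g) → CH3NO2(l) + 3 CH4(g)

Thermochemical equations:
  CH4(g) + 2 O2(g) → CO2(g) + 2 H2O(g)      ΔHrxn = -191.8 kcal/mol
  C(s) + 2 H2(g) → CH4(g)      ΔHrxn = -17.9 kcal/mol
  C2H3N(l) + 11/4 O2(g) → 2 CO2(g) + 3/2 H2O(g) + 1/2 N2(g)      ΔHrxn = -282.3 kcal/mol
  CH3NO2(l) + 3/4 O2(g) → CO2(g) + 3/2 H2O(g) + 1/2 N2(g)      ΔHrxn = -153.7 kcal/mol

ΔHrxn = 27.4 kcal/mol

equation 1 reversed: +191.8 kcal/mol
equation 2 × 2: (2)·(-17.9) = -35.8 kcal/mol
equation 3 as written: -282.3 kcal/mol
equation 4 reversed: +153.7 kcal/mol
By Hess's law, ΔHrxn = (+191.8) + (-35.8) + (-282.3) + (+153.7) = 27.4 kcal/mol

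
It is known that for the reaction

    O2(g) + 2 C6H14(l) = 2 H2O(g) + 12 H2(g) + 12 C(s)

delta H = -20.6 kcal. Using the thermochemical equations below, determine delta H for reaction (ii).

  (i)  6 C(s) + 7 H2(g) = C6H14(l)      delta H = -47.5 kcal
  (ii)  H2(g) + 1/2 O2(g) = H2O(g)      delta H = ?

delta H = -57.8 kcal

(i) reversed and × 2: (-2)·(-47.5) = +95.0 kcal
(ii) × 2: contributes 2·x
-20.6 = (+95.0) + 2·x
x = (-20.6 − (+95.0)) / (2) = -57.8 kcal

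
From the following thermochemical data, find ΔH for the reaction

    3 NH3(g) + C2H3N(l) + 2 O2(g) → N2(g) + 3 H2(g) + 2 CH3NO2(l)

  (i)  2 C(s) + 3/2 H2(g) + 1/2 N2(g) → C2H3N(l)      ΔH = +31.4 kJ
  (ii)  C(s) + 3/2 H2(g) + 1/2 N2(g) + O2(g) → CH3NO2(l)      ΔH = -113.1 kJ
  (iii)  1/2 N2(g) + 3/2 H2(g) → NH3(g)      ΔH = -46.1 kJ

(i) reversed: -31.4 kJ
(ii) × 2: (2)·(-113.1) = -226.2 kJ
(iii) reversed and × 3: (-3)·(-46.1) = +138.3 kJ
ΔH = (-31.4) + (-226.2) + (+138.3) = -119.3 kJ

ΔH = -119.3 kJ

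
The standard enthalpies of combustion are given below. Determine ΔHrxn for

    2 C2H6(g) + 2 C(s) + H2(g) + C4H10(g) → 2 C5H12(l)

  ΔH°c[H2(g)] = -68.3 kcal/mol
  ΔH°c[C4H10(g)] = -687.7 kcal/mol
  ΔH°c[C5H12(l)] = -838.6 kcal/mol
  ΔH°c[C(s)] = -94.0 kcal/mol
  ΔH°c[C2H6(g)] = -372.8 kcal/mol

ΔHrxn = -12.4 kcal/mol

With combustion enthalpies, reactants minus products:
= [2·(-372.8) + 2·(-94.0) + 1·(-68.3) + 1·(-687.7)] − [2·(-838.6)]
= -12.4 kcal/mol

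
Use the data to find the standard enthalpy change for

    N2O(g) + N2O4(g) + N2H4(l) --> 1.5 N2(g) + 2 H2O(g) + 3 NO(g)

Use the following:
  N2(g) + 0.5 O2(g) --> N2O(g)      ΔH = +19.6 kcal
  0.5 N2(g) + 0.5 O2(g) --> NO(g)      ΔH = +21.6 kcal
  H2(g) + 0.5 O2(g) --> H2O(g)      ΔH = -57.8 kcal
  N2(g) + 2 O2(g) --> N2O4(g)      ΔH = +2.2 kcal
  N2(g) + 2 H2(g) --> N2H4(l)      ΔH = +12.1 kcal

ΔH = -84.7 kcal

equation 1 reversed: -19.6 kcal
equation 2 × 3: (3)·(+21.6) = +64.8 kcal
equation 3 × 2: (2)·(-57.8) = -115.6 kcal
equation 4 reversed: -2.2 kcal
equation 5 reversed: -12.1 kcal
Since enthalpy is a state function, ΔH = (-19.6) + (+64.8) + (-115.6) + (-2.2) + (-12.1) = -84.7 kcal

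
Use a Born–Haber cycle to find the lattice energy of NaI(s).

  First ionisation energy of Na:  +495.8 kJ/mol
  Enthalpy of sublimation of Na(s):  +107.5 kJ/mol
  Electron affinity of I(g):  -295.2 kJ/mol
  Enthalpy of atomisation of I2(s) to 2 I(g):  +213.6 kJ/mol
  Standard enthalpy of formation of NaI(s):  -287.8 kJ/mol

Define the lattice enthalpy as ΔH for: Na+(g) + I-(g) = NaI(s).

U = -702.7 kJ/mol

ΔHf° = 1·ΔHsub + 1·(ΣIE) + 1/2·D(I2) + 1·EA + U
-287.8 = 1·(+107.5) + 1·(+495.8) + 1/2·(+213.6) + 1·(-295.2) + U
U = -287.8 − (+414.9) = -702.7 kJ/mol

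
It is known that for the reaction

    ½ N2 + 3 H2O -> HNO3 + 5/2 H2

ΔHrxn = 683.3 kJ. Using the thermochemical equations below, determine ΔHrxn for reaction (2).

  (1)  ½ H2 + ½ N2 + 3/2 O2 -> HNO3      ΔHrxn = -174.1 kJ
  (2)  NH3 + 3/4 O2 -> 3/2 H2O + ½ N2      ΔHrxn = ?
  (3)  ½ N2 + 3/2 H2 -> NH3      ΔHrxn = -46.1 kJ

ΔHrxn = -382.6 kJ

(1) as written (HNO3 already on the product side): -174.1 kJ
(2) reversed and × 2 (H2O must end up as a reactant; scale by 2 for the 3 H2O): contributes −2·x
(3) reversed and × 2: (-2)·(-46.1) = +92.2 kJ
+683.3 = (-174.1) + (+92.2) − 2·x
x = (+683.3 − (-81.9)) / (-2) = -382.6 kJ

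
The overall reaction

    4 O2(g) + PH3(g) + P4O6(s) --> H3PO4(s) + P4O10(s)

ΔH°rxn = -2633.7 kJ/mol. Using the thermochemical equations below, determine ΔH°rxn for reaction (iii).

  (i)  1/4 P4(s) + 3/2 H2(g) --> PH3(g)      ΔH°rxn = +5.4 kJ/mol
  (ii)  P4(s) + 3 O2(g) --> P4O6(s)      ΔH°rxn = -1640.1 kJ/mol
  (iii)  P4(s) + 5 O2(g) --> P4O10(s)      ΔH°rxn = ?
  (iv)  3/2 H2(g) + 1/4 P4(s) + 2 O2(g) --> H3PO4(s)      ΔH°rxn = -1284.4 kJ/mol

(i) reversed (PH3(g) must end up as a reactant): -5.4 kJ/mol
(ii) reversed (reverse to put P4O6(s) on the reactant side): +1640.1 kJ/mol
(iii) as written (P4O10(s) already on the product side): contributes x
(iv) as written (H3PO4(s) already on the product side): -1284.4 kJ/mol
-2633.7 = (-5.4) + (+1640.1) + (-1284.4) + x
x = (-2633.7 − (+350.3)) / (1) = -2984.0 kJ/mol

ΔH°rxn = -2984.0 kJ/mol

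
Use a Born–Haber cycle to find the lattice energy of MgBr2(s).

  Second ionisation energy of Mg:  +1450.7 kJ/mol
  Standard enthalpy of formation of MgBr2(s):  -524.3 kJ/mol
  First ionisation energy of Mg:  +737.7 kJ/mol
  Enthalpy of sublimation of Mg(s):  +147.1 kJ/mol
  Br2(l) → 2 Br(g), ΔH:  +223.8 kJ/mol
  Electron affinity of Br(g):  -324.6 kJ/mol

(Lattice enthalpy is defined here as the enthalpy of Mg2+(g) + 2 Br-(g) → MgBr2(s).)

ΔHf° = 1·ΔHsub + 1·(ΣIE) + 1·D(Br2) + 2·EA + U
-524.3 = 1·(+147.1) + 1·(+2188.4) + 1·(+223.8) + 2·(-324.6) + U
U = -524.3 − (+1910.1) = -2434.4 kJ/mol

U = -2434.4 kJ/mol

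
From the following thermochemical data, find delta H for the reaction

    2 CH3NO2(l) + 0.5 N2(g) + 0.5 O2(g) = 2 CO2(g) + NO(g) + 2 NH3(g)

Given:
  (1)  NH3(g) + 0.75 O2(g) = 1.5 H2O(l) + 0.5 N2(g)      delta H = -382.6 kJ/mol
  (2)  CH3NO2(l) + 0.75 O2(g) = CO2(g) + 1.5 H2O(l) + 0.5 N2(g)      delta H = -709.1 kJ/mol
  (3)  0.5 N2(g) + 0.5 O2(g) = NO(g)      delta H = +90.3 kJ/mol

(1) reversed and × 2: (-2)·(-382.6) = +765.2 kJ/mol
(2) × 2: (2)·(-709.1) = -1418.2 kJ/mol
(3) as written: +90.3 kJ/mol
Combining the equations, delta H = (+765.2) + (-1418.2) + (+90.3) = -562.7 kJ/mol

delta H = -562.7 kJ/mol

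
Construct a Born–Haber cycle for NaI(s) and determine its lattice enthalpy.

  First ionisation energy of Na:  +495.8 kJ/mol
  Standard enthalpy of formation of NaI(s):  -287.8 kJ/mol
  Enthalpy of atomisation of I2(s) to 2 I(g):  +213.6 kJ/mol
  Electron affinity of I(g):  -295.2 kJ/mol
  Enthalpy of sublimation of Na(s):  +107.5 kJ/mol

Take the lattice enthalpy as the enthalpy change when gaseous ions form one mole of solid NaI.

U = -702.7 kJ/mol

ΔHf° = 1·ΔHsub + 1·(ΣIE) + 1/2·D(I2) + 1·EA + U
-287.8 = 1·(+107.5) + 1·(+495.8) + 1/2·(+213.6) + 1·(-295.2) + U
U = -287.8 − (+414.9) = -702.7 kJ/mol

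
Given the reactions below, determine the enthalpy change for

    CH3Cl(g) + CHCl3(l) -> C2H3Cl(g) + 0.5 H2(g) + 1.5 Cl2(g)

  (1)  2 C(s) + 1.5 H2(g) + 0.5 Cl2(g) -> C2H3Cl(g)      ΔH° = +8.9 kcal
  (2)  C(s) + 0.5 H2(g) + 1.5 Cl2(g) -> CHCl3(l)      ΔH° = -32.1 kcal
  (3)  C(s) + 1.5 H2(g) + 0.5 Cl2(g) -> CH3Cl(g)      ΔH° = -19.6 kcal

(1) as written: +8.9 kcal
(2) reversed: +32.1 kcal
(3) reversed: +19.6 kcal
ΔH° = (+8.9) + (+32.1) + (+19.6) = 60.6 kcal

ΔH° = 60.6 kcal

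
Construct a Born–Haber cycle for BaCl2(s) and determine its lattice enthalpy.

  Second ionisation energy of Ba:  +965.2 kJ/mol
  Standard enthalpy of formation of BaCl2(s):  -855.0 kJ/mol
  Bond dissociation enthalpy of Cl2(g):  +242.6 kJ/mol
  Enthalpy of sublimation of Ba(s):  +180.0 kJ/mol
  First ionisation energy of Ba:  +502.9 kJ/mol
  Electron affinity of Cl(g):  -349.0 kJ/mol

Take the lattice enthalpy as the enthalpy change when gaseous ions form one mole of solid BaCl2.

U = -2047.7 kJ/mol

ΔHf° = 1·ΔHsub + 1·(ΣIE) + 1·D(Cl2) + 2·EA + U
-855.0 = 1·(+180.0) + 1·(+1468.1) + 1·(+242.6) + 2·(-349.0) + U
U = -855.0 − (+1192.7) = -2047.7 kJ/mol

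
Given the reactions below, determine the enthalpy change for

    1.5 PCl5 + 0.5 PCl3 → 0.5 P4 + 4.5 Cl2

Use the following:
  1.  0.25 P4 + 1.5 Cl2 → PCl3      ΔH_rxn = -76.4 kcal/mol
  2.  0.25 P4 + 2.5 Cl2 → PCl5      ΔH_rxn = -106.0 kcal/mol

ΔH_rxn = 197.2 kcal/mol

eq. 1 reversed and × 1/2 (reverse to put PCl3 on the reactant side; ×1/2 to match 1/2 PCl3 in the target): (-1/2)·(-76.4) = +38.2 kcal/mol
eq. 2 reversed and × 3/2 (reverse to put PCl5 on the reactant side; ×3/2 to match 3/2 PCl5 in the target): (-3/2)·(-106.0) = +159.0 kcal/mol
ΔH_rxn = (-1/2)·(-76.4) + (-3/2)·(-106.0) = 197.2 kcal/mol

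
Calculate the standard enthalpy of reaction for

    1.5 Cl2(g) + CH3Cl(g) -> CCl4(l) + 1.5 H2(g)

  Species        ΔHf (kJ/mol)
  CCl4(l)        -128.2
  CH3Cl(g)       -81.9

ΔH°rxn = -46.3 kJ/mol

ΔH°rxn = Σ nΔHf°(products) − Σ nΔHf°(reactants).
Products: 1·(-128.2) + 3/2·(+0.0) = -128.2
Reactants: 3/2·(+0.0) + 1·(-81.9) = -81.9
ΔH°rxn = (-128.2) − (-81.9) = -46.3 kJ/mol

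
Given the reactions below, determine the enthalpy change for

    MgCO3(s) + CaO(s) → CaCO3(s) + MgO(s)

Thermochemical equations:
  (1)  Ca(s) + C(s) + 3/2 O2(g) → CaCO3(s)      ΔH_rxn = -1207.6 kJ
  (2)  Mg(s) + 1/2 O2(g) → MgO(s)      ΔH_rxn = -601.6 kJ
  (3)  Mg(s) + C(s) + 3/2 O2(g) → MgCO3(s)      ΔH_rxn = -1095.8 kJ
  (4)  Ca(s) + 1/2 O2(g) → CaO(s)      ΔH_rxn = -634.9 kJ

ΔH_rxn = -78.5 kJ

(1) as written (CaCO3(s) already on the product side): -1207.6 kJ
(2) as written (MgO(s) already on the product side): -601.6 kJ
(3) reversed (MgCO3(s) must end up as a reactant): +1095.8 kJ
(4) reversed (CaO(s) must end up as a reactant): +634.9 kJ
By Hess's law, ΔH_rxn = (1)·(-1207.6) + (1)·(-601.6) + (-1)·(-1095.8) + (-1)·(-634.9) = -78.5 kJ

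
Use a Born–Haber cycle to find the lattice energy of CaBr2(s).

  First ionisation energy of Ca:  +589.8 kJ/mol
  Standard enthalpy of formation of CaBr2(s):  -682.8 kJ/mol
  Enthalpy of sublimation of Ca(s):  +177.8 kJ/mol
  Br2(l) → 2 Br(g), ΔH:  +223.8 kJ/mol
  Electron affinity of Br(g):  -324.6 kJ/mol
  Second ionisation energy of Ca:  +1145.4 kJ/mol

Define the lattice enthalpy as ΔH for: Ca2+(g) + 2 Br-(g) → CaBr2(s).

U = -2170.4 kJ/mol

ΔHf° = 1·ΔHsub + 1·(ΣIE) + 1·D(Br2) + 2·EA + U
-682.8 = 1·(+177.8) + 1·(+1735.2) + 1·(+223.8) + 2·(-324.6) + U
U = -682.8 − (+1487.6) = -2170.4 kJ/mol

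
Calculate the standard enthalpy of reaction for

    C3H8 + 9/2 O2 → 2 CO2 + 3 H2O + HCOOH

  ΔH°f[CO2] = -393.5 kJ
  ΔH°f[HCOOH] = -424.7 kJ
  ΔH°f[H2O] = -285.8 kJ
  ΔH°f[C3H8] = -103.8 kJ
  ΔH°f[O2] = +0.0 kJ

Products: 2·(-393.5) + 3·(-285.8) + 1·(-424.7) = -2069.1
Reactants: 1·(-103.8) + 9/2·(+0.0) = -103.8
ΔH_rxn = (-2069.1) − (-103.8) = -1965.3 kJ

ΔH_rxn = -1965.3 kJ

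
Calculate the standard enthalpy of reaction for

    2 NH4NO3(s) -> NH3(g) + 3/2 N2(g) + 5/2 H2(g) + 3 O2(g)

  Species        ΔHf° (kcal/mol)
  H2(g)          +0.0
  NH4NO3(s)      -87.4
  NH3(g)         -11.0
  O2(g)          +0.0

Products: 1·(-11.0) + 3/2·(+0.0) + 5/2·(+0.0) + 3·(+0.0) = -11.0
Reactants: 2·(-87.4) = -174.8
ΔH° = (-11.0) − (-174.8) = 163.8 kcal/mol

ΔH° = 163.8 kcal/mol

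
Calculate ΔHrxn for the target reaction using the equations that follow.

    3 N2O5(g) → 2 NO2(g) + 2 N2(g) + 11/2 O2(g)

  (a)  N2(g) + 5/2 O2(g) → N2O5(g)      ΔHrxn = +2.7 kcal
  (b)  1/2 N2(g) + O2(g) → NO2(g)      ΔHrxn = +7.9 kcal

(a) reversed and × 3 (N2O5(g) must end up as a reactant; scale by 3 for the 3 N2O5(g)): (-3)·(+2.7) = -8.1 kcal
(b) × 2 (×2 to match 2 NO2(g) in the target): (2)·(+7.9) = +15.8 kcal
Since enthalpy is a state function, ΔHrxn = (-3)·(+2.7) + (2)·(+7.9) = 7.7 kcal

ΔHrxn = 7.7 kcal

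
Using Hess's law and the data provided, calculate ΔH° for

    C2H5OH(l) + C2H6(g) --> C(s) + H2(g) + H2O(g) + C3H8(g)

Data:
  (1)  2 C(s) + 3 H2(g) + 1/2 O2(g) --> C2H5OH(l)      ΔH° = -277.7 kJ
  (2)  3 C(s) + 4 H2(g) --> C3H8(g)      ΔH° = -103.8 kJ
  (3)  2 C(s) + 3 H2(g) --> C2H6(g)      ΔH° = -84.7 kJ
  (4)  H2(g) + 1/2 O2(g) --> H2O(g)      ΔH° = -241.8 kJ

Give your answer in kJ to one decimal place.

ΔH° = 16.8 kJ

(1) reversed: +277.7 kJ
(2) as written: -103.8 kJ
(3) reversed: +84.7 kJ
(4) as written: -241.8 kJ
ΔH° = (+277.7) + (-103.8) + (+84.7) + (-241.8) = 16.8 kJ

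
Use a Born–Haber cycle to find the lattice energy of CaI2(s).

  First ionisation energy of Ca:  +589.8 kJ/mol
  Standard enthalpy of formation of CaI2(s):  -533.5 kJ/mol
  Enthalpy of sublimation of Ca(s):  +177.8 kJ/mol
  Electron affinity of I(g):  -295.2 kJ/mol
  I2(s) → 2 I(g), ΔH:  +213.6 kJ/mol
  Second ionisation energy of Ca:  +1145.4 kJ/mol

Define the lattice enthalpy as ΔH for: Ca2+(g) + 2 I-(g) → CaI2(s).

U = -2069.7 kJ/mol

ΔHf° = 1·ΔHsub + 1·(ΣIE) + 1·D(I2) + 2·EA + U
-533.5 = 1·(+177.8) + 1·(+1735.2) + 1·(+213.6) + 2·(-295.2) + U
U = -533.5 − (+1536.2) = -2069.7 kJ/mol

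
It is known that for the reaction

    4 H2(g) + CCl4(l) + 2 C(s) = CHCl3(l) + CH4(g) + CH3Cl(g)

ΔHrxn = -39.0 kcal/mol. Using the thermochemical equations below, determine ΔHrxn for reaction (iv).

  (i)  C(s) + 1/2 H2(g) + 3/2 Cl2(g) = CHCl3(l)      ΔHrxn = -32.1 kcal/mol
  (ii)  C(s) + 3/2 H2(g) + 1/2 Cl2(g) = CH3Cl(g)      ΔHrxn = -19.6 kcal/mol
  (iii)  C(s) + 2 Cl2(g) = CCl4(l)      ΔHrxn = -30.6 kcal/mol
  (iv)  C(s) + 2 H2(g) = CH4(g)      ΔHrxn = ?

(i) as written (CHCl3(l) already on the product side): -32.1 kcal/mol
(ii) as written (CH3Cl(g) already on the product side): -19.6 kcal/mol
(iii) reversed (reverse to put CCl4(l) on the reactant side): +30.6 kcal/mol
(iv) as written (CH4(g) already on the product side): contributes x
-39.0 = (-32.1) + (-19.6) + (+30.6) + x
x = (-39.0 − (-21.1)) / (1) = -17.9 kcal/mol

ΔHrxn = -17.9 kcal/mol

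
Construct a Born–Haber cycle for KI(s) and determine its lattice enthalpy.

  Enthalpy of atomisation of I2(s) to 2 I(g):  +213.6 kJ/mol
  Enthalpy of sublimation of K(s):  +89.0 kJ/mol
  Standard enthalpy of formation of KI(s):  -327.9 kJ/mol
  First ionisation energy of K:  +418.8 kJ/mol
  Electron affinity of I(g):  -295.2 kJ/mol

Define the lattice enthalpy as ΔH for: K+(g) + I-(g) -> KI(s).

ΔHf° = 1·ΔHsub + 1·(ΣIE) + 1/2·D(I2) + 1·EA + U
-327.9 = 1·(+89.0) + 1·(+418.8) + 1/2·(+213.6) + 1·(-295.2) + U
U = -327.9 − (+319.4) = -647.3 kJ/mol

U = -647.3 kJ/mol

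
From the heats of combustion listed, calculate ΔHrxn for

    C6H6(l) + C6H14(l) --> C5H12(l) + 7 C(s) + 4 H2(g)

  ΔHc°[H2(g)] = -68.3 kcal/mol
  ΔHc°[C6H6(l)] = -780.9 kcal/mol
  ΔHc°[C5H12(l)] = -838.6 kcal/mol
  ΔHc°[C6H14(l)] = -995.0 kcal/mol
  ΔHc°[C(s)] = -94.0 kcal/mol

With combustion enthalpies, reactants minus products:
= [1·(-780.9) + 1·(-995.0)] − [1·(-838.6) + 7·(-94.0) + 4·(-68.3)]
= -6.1 kcal/mol

ΔHrxn = -6.1 kcal/mol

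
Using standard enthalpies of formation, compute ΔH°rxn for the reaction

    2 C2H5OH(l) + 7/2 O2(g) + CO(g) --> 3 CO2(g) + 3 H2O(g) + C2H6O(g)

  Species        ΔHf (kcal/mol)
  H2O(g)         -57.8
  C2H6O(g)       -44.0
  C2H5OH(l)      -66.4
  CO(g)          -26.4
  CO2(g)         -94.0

ΔH°rxn = -340.2 kcal/mol

Products: 3·(-94.0) + 3·(-57.8) + 1·(-44.0) = -499.4
Reactants: 2·(-66.4) + 7/2·(+0.0) + 1·(-26.4) = -159.2
ΔH°rxn = (-499.4) − (-159.2) = -340.2 kcal/mol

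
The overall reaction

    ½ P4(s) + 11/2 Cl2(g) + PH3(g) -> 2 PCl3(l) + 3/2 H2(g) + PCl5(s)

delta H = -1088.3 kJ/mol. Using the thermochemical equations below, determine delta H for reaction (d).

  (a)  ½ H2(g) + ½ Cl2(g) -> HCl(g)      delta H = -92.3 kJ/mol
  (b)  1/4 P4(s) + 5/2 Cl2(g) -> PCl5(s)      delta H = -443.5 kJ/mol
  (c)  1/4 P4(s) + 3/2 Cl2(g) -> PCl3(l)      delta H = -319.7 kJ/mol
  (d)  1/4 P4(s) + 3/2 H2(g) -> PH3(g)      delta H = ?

delta H = 5.4 kJ/mol

(a): not needed.
(b) as written: -443.5 kJ/mol
(c) × 2: (2)·(-319.7) = -639.4 kJ/mol
(d) reversed: contributes −x
-1088.3 = (-443.5) + (-639.4) − x
x = (-1088.3 − (-1082.9)) / (-1) = 5.4 kJ/mol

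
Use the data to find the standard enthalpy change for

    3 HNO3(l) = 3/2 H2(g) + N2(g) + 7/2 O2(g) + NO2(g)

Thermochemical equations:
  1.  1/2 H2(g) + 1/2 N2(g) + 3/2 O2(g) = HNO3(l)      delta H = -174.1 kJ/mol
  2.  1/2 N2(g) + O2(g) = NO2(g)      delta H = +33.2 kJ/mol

eq. 1 reversed and × 3 (HNO3(l) must end up as a reactant; scale by 3 for the 3 HNO3(l)): (-3)·(-174.1) = +522.3 kJ/mol
eq. 2 as written (NO2(g) already on the product side): +33.2 kJ/mol
Summing the manipulated equations, delta H = (+522.3) + (+33.2) = 555.5 kJ/mol

delta H = 555.5 kJ/mol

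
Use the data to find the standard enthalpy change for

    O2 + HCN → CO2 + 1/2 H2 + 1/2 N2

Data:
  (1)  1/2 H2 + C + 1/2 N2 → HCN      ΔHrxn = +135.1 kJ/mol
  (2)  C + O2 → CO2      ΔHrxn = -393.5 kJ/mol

ΔHrxn = -528.6 kJ/mol

(1) reversed (HCN must end up as a reactant): -135.1 kJ/mol
(2) as written (CO2 already on the product side): -393.5 kJ/mol
ΔHrxn = (-135.1) + (-393.5) = -528.6 kJ/mol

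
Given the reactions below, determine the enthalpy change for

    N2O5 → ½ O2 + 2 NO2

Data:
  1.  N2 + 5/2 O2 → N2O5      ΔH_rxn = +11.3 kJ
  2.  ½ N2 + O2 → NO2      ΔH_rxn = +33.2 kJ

ΔH_rxn = 55.1 kJ

eq. 1 reversed: -11.3 kJ
eq. 2 × 2: (2)·(+33.2) = +66.4 kJ
ΔH_rxn = (-11.3) + (+66.4) = 55.1 kJ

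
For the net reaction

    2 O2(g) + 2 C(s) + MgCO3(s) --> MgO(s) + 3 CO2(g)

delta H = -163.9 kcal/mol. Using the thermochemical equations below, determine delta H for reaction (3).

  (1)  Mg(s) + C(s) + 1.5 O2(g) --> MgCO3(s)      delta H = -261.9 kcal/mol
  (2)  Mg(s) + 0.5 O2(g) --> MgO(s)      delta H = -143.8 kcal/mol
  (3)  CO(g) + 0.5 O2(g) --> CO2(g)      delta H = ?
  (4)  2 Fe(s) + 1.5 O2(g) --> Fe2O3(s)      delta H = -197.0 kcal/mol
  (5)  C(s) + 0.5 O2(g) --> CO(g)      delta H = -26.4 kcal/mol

delta H = -67.6 kcal/mol

(1) reversed (reverse to put MgCO3(s) on the reactant side): +261.9 kcal/mol
(2) as written (MgO(s) already on the product side): -143.8 kcal/mol
(3) × 3 (×3 to match 3 CO2(g) in the target): contributes 3·x
(4): not needed (Fe(s) appears nowhere else).
(5) × 3: (3)·(-26.4) = -79.2 kcal/mol
-163.9 = (+261.9) + (-143.8) + (-79.2) + 3·x
x = (-163.9 − (+38.9)) / (3) = -67.6 kcal/mol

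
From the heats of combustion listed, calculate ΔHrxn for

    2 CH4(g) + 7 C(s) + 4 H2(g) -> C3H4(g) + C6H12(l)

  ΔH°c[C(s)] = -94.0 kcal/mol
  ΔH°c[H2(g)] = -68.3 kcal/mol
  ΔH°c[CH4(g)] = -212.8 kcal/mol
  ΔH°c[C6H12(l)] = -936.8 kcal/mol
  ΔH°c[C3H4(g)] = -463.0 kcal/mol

Using ΔH = Σ nΔHc°(reactants) − Σ nΔHc°(products):
= [2·(-212.8) + 7·(-94.0) + 4·(-68.3)] − [1·(-463.0) + 1·(-936.8)]
= 43.0 kcal/mol

ΔHrxn = 43.0 kcal/mol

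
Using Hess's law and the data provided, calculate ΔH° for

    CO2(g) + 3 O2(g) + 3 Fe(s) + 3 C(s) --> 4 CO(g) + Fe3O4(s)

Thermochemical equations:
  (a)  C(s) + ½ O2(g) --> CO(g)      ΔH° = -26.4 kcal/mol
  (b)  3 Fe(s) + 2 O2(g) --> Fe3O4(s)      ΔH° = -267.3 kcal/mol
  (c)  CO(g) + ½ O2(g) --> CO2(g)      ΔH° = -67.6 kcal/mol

(a) × 3: (3)·(-26.4) = -79.2 kcal/mol
(b) as written: -267.3 kcal/mol
(c) reversed: +67.6 kcal/mol
Combining the equations, ΔH° = (-79.2) + (-267.3) + (+67.6) = -278.9 kcal/mol

ΔH° = -278.9 kcal/mol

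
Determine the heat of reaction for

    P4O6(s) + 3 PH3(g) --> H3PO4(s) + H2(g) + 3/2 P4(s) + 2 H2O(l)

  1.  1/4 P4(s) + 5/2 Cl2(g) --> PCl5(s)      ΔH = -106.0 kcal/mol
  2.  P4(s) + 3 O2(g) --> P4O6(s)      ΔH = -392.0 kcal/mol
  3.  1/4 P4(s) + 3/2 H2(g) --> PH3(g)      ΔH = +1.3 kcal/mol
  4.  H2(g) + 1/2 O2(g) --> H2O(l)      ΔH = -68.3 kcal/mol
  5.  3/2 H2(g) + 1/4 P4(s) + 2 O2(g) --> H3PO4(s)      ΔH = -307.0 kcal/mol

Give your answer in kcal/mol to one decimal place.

ΔH = -55.5 kcal/mol

eq. 1: not needed.
eq. 2 reversed: +392.0 kcal/mol
eq. 3 reversed and × 3: (-3)·(+1.3) = -3.9 kcal/mol
eq. 4 × 2: (2)·(-68.3) = -136.6 kcal/mol
eq. 5 as written: -307.0 kcal/mol
ΔH = (+392.0) + (-3.9) + (-136.6) + (-307.0) = -55.5 kcal/mol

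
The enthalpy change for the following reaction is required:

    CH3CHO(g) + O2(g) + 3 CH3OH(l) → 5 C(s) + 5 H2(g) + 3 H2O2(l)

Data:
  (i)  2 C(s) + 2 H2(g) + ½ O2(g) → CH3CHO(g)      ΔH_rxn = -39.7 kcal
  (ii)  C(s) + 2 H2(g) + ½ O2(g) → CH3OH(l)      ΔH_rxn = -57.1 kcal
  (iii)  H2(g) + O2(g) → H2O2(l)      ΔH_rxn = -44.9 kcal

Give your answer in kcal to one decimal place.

ΔH_rxn = 76.3 kcal

(i) reversed: +39.7 kcal
(ii) reversed and × 3: (-3)·(-57.1) = +171.3 kcal
(iii) × 3: (3)·(-44.9) = -134.7 kcal
ΔH_rxn = (+39.7) + (+171.3) + (-134.7) = 76.3 kcal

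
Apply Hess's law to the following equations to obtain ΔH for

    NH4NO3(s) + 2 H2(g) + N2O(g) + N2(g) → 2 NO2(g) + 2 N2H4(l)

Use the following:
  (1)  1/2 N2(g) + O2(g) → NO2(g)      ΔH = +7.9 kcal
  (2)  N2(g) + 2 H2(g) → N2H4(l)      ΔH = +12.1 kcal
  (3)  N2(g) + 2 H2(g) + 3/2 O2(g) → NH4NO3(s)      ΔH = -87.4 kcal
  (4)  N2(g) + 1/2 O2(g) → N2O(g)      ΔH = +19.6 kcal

(1) × 2 (scale by 2 for the 2 NO2(g)): (2)·(+7.9) = +15.8 kcal
(2) × 2 (scale by 2 for the 2 N2H4(l)): (2)·(+12.1) = +24.2 kcal
(3) reversed (reverse to put NH4NO3(s) on the reactant side): +87.4 kcal
(4) reversed (reverse to put N2O(g) on the reactant side): -19.6 kcal
ΔH = (2)·(+7.9) + (2)·(+12.1) + (-1)·(-87.4) + (-1)·(+19.6) = 107.8 kcal

ΔH = 107.8 kcal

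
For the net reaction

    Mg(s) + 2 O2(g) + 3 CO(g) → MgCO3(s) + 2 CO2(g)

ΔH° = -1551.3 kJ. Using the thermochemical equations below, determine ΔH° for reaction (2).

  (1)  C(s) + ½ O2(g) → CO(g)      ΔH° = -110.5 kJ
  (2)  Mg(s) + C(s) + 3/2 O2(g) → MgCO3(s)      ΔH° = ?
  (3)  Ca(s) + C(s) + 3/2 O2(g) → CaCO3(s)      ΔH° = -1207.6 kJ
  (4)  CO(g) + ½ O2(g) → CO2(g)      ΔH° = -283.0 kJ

(1) reversed: +110.5 kJ
(2) as written (MgCO3(s) already on the product side): contributes x
(3): not needed (CaCO3(s) appears nowhere else).
(4) × 2 (×2 to match 2 CO2(g) in the target): (2)·(-283.0) = -566.0 kJ
-1551.3 = (+110.5) + (-566.0) + x
x = (-1551.3 − (-455.5)) / (1) = -1095.8 kJ

ΔH° = -1095.8 kJ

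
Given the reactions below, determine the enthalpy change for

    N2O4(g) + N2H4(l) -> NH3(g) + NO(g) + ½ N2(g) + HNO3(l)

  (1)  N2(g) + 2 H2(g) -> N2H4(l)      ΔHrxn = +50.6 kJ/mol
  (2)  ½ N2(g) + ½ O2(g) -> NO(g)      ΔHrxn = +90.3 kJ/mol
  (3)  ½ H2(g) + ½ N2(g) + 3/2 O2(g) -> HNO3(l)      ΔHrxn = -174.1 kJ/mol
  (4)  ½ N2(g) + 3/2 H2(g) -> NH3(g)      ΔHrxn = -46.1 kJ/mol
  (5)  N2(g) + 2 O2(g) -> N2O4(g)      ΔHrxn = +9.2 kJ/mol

(1) reversed: -50.6 kJ/mol
(2) as written: +90.3 kJ/mol
(3) as written: -174.1 kJ/mol
(4) as written: -46.1 kJ/mol
(5) reversed: -9.2 kJ/mol
Combining the equations, ΔHrxn = (-1)·(+50.6) + (1)·(+90.3) + (1)·(-174.1) + (1)·(-46.1) + (-1)·(+9.2) = -189.7 kJ/mol

ΔHrxn = -189.7 kJ/mol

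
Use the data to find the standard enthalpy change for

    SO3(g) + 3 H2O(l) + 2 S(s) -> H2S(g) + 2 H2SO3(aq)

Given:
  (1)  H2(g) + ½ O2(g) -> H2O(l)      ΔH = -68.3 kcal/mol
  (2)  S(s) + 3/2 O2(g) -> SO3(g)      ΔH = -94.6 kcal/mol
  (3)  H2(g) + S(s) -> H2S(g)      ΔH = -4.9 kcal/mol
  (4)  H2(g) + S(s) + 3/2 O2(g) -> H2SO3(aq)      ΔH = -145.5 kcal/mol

ΔH = 3.6 kcal/mol

(1) reversed and × 3 (reverse to put H2O(l) on the reactant side; ×3 to match 3 H2O(l) in the target): (-3)·(-68.3) = +204.9 kcal/mol
(2) reversed (SO3(g) must end up as a reactant): +94.6 kcal/mol
(3) as written (H2S(g) already on the product side): -4.9 kcal/mol
(4) × 2 (×2 to match 2 H2SO3(aq) in the target): (2)·(-145.5) = -291.0 kcal/mol
Since enthalpy is a state function, ΔH = (+204.9) + (+94.6) + (-4.9) + (-291.0) = 3.6 kcal/mol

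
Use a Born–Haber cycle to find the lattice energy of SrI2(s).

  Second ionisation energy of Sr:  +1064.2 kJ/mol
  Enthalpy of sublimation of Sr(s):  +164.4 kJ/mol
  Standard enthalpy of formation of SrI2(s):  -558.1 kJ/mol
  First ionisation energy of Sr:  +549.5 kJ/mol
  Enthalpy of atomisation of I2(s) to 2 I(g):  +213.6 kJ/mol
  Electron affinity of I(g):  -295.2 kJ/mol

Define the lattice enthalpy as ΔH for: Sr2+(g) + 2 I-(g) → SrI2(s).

U = -1959.4 kJ/mol

ΔHf° = 1·ΔHsub + 1·(ΣIE) + 1·D(I2) + 2·EA + U
-558.1 = 1·(+164.4) + 1·(+1613.7) + 1·(+213.6) + 2·(-295.2) + U
U = -558.1 − (+1401.3) = -1959.4 kJ/mol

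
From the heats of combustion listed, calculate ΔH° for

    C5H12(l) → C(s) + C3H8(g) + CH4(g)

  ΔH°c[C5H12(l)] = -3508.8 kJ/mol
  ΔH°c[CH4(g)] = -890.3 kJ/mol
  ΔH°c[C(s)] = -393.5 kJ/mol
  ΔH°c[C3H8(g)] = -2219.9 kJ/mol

ΔH° = -5.1 kJ/mol

Using ΔH = Σ nΔHc°(reactants) − Σ nΔHc°(products):
= [1·(-3508.8)] − [1·(-393.5) + 1·(-2219.9) + 1·(-890.3)]
= -5.1 kJ/mol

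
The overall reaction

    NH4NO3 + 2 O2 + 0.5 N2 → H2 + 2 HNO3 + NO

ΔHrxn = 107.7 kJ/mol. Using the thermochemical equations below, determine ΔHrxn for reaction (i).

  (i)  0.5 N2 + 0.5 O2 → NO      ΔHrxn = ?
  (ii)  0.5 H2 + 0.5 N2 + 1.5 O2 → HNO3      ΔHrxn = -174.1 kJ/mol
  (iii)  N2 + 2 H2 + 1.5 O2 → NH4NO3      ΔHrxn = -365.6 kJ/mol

ΔHrxn = 90.3 kJ/mol

(i) as written (NO already on the product side): contributes x
(ii) × 2 (×2 to match 2 HNO3 in the target): (2)·(-174.1) = -348.2 kJ/mol
(iii) reversed (reverse to put NH4NO3 on the reactant side): +365.6 kJ/mol
+107.7 = (-348.2) + (+365.6) + x
x = (+107.7 − (+17.4)) / (1) = 90.3 kJ/mol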